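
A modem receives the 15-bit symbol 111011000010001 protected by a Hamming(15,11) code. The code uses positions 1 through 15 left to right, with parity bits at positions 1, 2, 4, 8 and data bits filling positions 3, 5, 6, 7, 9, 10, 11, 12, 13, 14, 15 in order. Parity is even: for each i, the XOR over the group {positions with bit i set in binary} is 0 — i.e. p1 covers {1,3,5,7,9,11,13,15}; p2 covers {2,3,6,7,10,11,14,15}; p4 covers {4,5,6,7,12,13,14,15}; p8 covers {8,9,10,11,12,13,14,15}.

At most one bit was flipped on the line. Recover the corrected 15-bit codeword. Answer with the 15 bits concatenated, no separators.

s1 (pos 1,3,5,7,9,11,13,15): 1⊕1⊕1⊕0⊕0⊕1⊕0⊕1 = 1
s2 (pos 2,3,6,7,10,11,14,15): 1⊕1⊕1⊕0⊕0⊕1⊕0⊕1 = 1
s4 (pos 4,5,6,7,12,13,14,15): 0⊕1⊕1⊕0⊕0⊕0⊕0⊕1 = 1
s8 (pos 8,9,10,11,12,13,14,15): 0⊕0⊕0⊕1⊕0⊕0⊕0⊕1 = 0
Syndrome s8…s1 = 0111 → error at position 7.
Flip position 7: 111011000010001 → 111011100010001

111011100010001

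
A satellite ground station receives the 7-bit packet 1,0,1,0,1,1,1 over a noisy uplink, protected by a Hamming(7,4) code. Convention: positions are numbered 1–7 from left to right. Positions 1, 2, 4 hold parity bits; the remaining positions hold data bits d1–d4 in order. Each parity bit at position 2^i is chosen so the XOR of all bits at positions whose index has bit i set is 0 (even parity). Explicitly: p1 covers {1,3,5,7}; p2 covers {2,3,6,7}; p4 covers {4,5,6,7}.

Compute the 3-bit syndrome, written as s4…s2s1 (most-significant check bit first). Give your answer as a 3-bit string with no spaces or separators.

s1 (pos 1,3,5,7): 1⊕1⊕1⊕1 = 0
s2 (pos 2,3,6,7): 0⊕1⊕1⊕1 = 1
s4 (pos 4,5,6,7): 0⊕1⊕1⊕1 = 1
Syndrome s4…s1 = 110 → error at position 6.

110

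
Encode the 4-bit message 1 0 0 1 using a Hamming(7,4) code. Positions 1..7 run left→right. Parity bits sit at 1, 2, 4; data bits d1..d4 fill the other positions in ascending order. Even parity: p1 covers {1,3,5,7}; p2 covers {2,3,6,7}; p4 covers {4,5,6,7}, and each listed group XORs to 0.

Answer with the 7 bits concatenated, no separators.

Place data at non-parity positions: p1 p2 1 p4 0 0 1
p1 (pos 1,3,5,7): XOR of data positions = 1⊕0⊕1 = 0
p2 (pos 2,3,6,7): XOR of data positions = 1⊕0⊕1 = 0
p4 (pos 4,5,6,7): XOR of data positions = 0⊕0⊕1 = 1
Codeword: 0011001

0011001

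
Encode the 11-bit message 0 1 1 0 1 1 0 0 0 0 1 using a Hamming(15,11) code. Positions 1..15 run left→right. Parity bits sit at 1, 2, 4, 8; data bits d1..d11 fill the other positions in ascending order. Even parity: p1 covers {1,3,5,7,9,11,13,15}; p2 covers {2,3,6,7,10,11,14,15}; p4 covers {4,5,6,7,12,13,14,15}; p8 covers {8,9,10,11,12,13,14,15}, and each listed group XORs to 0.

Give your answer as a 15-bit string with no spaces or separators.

Place data at non-parity positions: p1 p2 0 p4 1 1 0 p8 1 1 0 0 0 0 1
p1 (pos 1,3,5,7,9,11,13,15): XOR of data positions = 0⊕1⊕0⊕1⊕0⊕0⊕1 = 1
p2 (pos 2,3,6,7,10,11,14,15): XOR of data positions = 0⊕1⊕0⊕1⊕0⊕0⊕1 = 1
p4 (pos 4,5,6,7,12,13,14,15): XOR of data positions = 1⊕1⊕0⊕0⊕0⊕0⊕1 = 1
p8 (pos 8,9,10,11,12,13,14,15): XOR of data positions = 1⊕1⊕0⊕0⊕0⊕0⊕1 = 1
Codeword: 110111011100001

110111011100001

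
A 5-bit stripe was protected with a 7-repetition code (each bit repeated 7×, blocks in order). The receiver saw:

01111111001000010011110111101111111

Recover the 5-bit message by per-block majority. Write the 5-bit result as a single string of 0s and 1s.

10111

Block 1 (0111111): 6 ones → 1
Block 2 (1001000): 2 ones → 0
Block 3 (0100111): 4 ones → 1
Block 4 (1011110): 5 ones → 1
Block 5 (1111111): 7 ones → 1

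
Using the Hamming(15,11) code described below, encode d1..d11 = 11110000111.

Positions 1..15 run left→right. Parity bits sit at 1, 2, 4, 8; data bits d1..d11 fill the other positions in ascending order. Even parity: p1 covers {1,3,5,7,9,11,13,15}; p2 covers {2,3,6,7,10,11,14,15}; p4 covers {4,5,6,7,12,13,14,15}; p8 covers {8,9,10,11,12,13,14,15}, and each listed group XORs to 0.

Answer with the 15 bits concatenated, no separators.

Place data at non-parity positions: p1 p2 1 p4 1 1 1 p8 0 0 0 0 1 1 1
p1 (pos 1,3,5,7,9,11,13,15): XOR of data positions = 1⊕1⊕1⊕0⊕0⊕1⊕1 = 1
p2 (pos 2,3,6,7,10,11,14,15): XOR of data positions = 1⊕1⊕1⊕0⊕0⊕1⊕1 = 1
p4 (pos 4,5,6,7,12,13,14,15): XOR of data positions = 1⊕1⊕1⊕0⊕1⊕1⊕1 = 0
p8 (pos 8,9,10,11,12,13,14,15): XOR of data positions = 0⊕0⊕0⊕0⊕1⊕1⊕1 = 1
Codeword: 111011110000111

111011110000111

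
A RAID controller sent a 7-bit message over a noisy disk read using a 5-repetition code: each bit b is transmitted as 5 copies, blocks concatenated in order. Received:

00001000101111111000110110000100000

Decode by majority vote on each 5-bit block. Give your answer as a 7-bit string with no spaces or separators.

0010100

Block 1 (00001): 1 one → 0
Block 2 (00010): 1 one → 0
Block 3 (11111): 5 ones → 1
Block 4 (11000): 2 ones → 0
Block 5 (11011): 4 ones → 1
Block 6 (00001): 1 one → 0
Block 7 (00000): 0 ones → 0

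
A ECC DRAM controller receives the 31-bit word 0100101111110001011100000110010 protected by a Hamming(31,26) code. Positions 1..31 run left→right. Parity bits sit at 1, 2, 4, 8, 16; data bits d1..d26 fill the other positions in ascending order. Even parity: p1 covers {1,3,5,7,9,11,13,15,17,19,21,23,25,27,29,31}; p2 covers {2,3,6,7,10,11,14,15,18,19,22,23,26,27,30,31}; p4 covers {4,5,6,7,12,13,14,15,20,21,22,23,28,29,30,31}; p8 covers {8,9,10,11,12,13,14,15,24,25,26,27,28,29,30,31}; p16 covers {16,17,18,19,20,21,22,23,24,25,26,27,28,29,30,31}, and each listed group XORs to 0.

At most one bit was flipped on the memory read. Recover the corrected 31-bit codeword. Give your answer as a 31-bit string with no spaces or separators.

s1 (pos 1,3,5,7,9,11,13,15,17,19,21,23,25,27,29,31): 0⊕0⊕1⊕1⊕1⊕1⊕0⊕0⊕0⊕1⊕0⊕0⊕0⊕1⊕0⊕0 = 0
s2 (pos 2,3,6,7,10,11,14,15,18,19,22,23,26,27,30,31): 1⊕0⊕0⊕1⊕1⊕1⊕0⊕0⊕1⊕1⊕0⊕0⊕1⊕1⊕1⊕0 = 1
s4 (pos 4,5,6,7,12,13,14,15,20,21,22,23,28,29,30,31): 0⊕1⊕0⊕1⊕1⊕0⊕0⊕0⊕1⊕0⊕0⊕0⊕0⊕0⊕1⊕0 = 1
s8 (pos 8,9,10,11,12,13,14,15,24,25,26,27,28,29,30,31): 1⊕1⊕1⊕1⊕1⊕0⊕0⊕0⊕0⊕0⊕1⊕1⊕0⊕0⊕1⊕0 = 0
s16 (pos 16,17,18,19,20,21,22,23,24,25,26,27,28,29,30,31): 1⊕0⊕1⊕1⊕1⊕0⊕0⊕0⊕0⊕0⊕1⊕1⊕0⊕0⊕1⊕0 = 1
Syndrome s16…s1 = 10110 → error at position 22.
Flip position 22: 0100101111110001011100000110010 → 0100101111110001011101000110010

0100101111110001011101000110010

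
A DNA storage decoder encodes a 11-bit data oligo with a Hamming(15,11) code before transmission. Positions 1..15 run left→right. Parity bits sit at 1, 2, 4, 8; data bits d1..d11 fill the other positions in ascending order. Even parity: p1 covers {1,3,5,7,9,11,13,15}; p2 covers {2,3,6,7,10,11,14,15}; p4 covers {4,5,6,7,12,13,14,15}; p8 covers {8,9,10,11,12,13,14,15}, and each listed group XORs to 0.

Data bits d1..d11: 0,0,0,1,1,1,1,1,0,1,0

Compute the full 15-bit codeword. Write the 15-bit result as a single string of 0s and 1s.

Place data at non-parity positions: p1 p2 0 p4 0 0 1 p8 1 1 1 1 0 1 0
p1 (pos 1,3,5,7,9,11,13,15): XOR of data positions = 0⊕0⊕1⊕1⊕1⊕0⊕0 = 1
p2 (pos 2,3,6,7,10,11,14,15): XOR of data positions = 0⊕0⊕1⊕1⊕1⊕1⊕0 = 0
p4 (pos 4,5,6,7,12,13,14,15): XOR of data positions = 0⊕0⊕1⊕1⊕0⊕1⊕0 = 1
p8 (pos 8,9,10,11,12,13,14,15): XOR of data positions = 1⊕1⊕1⊕1⊕0⊕1⊕0 = 1
Codeword: 100100111111010

100100111111010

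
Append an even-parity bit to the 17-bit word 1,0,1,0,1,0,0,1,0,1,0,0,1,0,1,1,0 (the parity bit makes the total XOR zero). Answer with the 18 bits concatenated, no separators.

101010010100101100

XOR of the 17 data bits: 1⊕0⊕1⊕0⊕1⊕0⊕0⊕1⊕0⊕1⊕0⊕0⊕1⊕0⊕1⊕1⊕0 = 0
Parity bit = 0 (so all 18 bits XOR to 0).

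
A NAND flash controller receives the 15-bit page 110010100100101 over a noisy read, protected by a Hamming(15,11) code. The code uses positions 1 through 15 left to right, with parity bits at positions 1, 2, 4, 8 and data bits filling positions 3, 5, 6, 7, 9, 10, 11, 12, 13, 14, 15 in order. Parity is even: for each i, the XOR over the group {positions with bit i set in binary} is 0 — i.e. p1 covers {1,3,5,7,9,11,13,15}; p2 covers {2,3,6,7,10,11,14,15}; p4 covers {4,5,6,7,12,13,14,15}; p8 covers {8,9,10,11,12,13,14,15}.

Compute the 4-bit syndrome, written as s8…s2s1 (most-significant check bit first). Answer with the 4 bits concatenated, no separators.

1001

s1 (pos 1,3,5,7,9,11,13,15): 1⊕0⊕1⊕1⊕0⊕0⊕1⊕1 = 1
s2 (pos 2,3,6,7,10,11,14,15): 1⊕0⊕0⊕1⊕1⊕0⊕0⊕1 = 0
s4 (pos 4,5,6,7,12,13,14,15): 0⊕1⊕0⊕1⊕0⊕1⊕0⊕1 = 0
s8 (pos 8,9,10,11,12,13,14,15): 0⊕0⊕1⊕0⊕0⊕1⊕0⊕1 = 1
Syndrome s8…s1 = 1001 → error at position 9.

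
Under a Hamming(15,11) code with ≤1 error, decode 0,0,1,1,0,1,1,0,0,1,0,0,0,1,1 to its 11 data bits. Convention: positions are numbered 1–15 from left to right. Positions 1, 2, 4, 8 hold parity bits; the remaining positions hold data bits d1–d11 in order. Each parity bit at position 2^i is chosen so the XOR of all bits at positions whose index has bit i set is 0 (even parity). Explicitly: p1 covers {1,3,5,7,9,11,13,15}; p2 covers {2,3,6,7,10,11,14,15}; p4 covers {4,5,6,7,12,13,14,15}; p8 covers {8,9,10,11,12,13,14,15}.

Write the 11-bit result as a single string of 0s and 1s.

s1 (pos 1,3,5,7,9,11,13,15): 0⊕1⊕0⊕1⊕0⊕0⊕0⊕1 = 1
s2 (pos 2,3,6,7,10,11,14,15): 0⊕1⊕1⊕1⊕1⊕0⊕1⊕1 = 0
s4 (pos 4,5,6,7,12,13,14,15): 1⊕0⊕1⊕1⊕0⊕0⊕1⊕1 = 1
s8 (pos 8,9,10,11,12,13,14,15): 0⊕0⊕1⊕0⊕0⊕0⊕1⊕1 = 1
Syndrome s8…s1 = 1101 → error at position 13.
Flip position 13: 001101100100011 → 001101100100111
Read data bits from positions 3,5,6,7,9,10,11,12,13,14,15: 10110100111

10110100111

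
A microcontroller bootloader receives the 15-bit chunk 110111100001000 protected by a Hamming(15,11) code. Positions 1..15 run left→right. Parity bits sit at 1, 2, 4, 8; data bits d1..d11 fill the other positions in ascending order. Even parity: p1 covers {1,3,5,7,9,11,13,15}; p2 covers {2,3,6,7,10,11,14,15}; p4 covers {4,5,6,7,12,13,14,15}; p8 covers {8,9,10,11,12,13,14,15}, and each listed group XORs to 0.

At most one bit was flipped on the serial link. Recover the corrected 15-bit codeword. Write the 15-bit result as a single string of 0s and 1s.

110111100001001

s1 (pos 1,3,5,7,9,11,13,15): 1⊕0⊕1⊕1⊕0⊕0⊕0⊕0 = 1
s2 (pos 2,3,6,7,10,11,14,15): 1⊕0⊕1⊕1⊕0⊕0⊕0⊕0 = 1
s4 (pos 4,5,6,7,12,13,14,15): 1⊕1⊕1⊕1⊕1⊕0⊕0⊕0 = 1
s8 (pos 8,9,10,11,12,13,14,15): 0⊕0⊕0⊕0⊕1⊕0⊕0⊕0 = 1
Syndrome s8…s1 = 1111 → error at position 15.
Flip position 15: 110111100001000 → 110111100001001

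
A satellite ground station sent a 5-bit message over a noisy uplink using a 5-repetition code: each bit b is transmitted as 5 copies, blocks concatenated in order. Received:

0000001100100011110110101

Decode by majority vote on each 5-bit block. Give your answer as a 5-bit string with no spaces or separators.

Block 1 (00000): 0 ones → 0
Block 2 (01100): 2 ones → 0
Block 3 (10001): 2 ones → 0
Block 4 (11101): 4 ones → 1
Block 5 (10101): 3 ones → 1

00011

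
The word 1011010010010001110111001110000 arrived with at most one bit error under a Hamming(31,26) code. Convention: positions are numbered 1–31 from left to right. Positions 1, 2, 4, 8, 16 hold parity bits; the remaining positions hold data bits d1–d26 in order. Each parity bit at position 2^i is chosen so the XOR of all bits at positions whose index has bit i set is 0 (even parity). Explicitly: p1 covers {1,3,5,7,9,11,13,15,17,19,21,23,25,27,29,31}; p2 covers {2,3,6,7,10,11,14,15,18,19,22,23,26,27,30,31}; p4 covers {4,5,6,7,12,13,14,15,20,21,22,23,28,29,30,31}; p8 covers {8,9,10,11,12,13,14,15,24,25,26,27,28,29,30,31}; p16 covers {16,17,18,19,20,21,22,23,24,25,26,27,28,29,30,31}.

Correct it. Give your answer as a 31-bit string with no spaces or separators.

s1 (pos 1,3,5,7,9,11,13,15,17,19,21,23,25,27,29,31): 1⊕1⊕0⊕0⊕1⊕0⊕0⊕0⊕1⊕0⊕1⊕0⊕1⊕1⊕0⊕0 = 1
s2 (pos 2,3,6,7,10,11,14,15,18,19,22,23,26,27,30,31): 0⊕1⊕1⊕0⊕0⊕0⊕0⊕0⊕1⊕0⊕1⊕0⊕1⊕1⊕0⊕0 = 0
s4 (pos 4,5,6,7,12,13,14,15,20,21,22,23,28,29,30,31): 1⊕0⊕1⊕0⊕1⊕0⊕0⊕0⊕1⊕1⊕1⊕0⊕0⊕0⊕0⊕0 = 0
s8 (pos 8,9,10,11,12,13,14,15,24,25,26,27,28,29,30,31): 0⊕1⊕0⊕0⊕1⊕0⊕0⊕0⊕0⊕1⊕1⊕1⊕0⊕0⊕0⊕0 = 1
s16 (pos 16,17,18,19,20,21,22,23,24,25,26,27,28,29,30,31): 1⊕1⊕1⊕0⊕1⊕1⊕1⊕0⊕0⊕1⊕1⊕1⊕0⊕0⊕0⊕0 = 1
Syndrome s16…s1 = 11001 → error at position 25.
Flip position 25: 1011010010010001110111001110000 → 1011010010010001110111000110000

1011010010010001110111000110000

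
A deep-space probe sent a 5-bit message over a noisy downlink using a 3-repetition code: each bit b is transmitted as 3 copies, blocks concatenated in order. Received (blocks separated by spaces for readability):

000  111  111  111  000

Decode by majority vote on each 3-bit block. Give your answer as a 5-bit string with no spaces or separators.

Block 1 (000): 0 ones → 0
Block 2 (111): 3 ones → 1
Block 3 (111): 3 ones → 1
Block 4 (111): 3 ones → 1
Block 5 (000): 0 ones → 0

01110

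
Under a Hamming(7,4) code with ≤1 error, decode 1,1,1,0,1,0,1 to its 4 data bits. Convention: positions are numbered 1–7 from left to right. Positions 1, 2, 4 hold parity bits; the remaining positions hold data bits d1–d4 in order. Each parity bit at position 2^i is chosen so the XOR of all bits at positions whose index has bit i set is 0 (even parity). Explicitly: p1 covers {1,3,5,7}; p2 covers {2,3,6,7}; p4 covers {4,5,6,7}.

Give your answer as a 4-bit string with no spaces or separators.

s1 (pos 1,3,5,7): 1⊕1⊕1⊕1 = 0
s2 (pos 2,3,6,7): 1⊕1⊕0⊕1 = 1
s4 (pos 4,5,6,7): 0⊕1⊕0⊕1 = 0
Syndrome s4…s1 = 010 → error at position 2.
Flip position 2: 1110101 → 1010101
Read data bits from positions 3,5,6,7: 1101

1101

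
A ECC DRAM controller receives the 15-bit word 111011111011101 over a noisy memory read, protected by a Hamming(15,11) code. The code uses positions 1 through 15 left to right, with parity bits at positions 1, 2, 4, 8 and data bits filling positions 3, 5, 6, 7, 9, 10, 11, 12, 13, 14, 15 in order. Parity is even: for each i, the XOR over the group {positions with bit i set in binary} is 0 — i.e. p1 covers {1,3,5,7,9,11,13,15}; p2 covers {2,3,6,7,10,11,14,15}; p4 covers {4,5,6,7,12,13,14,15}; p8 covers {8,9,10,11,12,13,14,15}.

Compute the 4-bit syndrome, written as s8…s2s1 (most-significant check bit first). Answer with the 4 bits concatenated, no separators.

0000

s1 (pos 1,3,5,7,9,11,13,15): 1⊕1⊕1⊕1⊕1⊕1⊕1⊕1 = 0
s2 (pos 2,3,6,7,10,11,14,15): 1⊕1⊕1⊕1⊕0⊕1⊕0⊕1 = 0
s4 (pos 4,5,6,7,12,13,14,15): 0⊕1⊕1⊕1⊕1⊕1⊕0⊕1 = 0
s8 (pos 8,9,10,11,12,13,14,15): 1⊕1⊕0⊕1⊕1⊕1⊕0⊕1 = 0
Syndrome s8…s1 = 0000 → no error.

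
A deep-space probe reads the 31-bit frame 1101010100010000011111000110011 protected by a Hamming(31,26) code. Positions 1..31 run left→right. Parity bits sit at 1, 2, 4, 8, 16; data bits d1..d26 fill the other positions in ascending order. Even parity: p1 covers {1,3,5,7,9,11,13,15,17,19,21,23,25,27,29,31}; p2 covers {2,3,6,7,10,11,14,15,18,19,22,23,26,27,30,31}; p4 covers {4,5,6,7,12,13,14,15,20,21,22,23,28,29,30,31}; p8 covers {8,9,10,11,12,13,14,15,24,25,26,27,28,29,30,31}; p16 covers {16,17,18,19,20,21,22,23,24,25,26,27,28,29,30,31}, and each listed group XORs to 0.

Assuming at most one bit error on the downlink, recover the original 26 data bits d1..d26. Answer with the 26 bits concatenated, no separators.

s1 (pos 1,3,5,7,9,11,13,15,17,19,21,23,25,27,29,31): 1⊕0⊕0⊕0⊕0⊕0⊕0⊕0⊕0⊕1⊕1⊕0⊕0⊕1⊕0⊕1 = 1
s2 (pos 2,3,6,7,10,11,14,15,18,19,22,23,26,27,30,31): 1⊕0⊕1⊕0⊕0⊕0⊕0⊕0⊕1⊕1⊕1⊕0⊕1⊕1⊕1⊕1 = 1
s4 (pos 4,5,6,7,12,13,14,15,20,21,22,23,28,29,30,31): 1⊕0⊕1⊕0⊕1⊕0⊕0⊕0⊕1⊕1⊕1⊕0⊕0⊕0⊕1⊕1 = 0
s8 (pos 8,9,10,11,12,13,14,15,24,25,26,27,28,29,30,31): 1⊕0⊕0⊕0⊕1⊕0⊕0⊕0⊕0⊕0⊕1⊕1⊕0⊕0⊕1⊕1 = 0
s16 (pos 16,17,18,19,20,21,22,23,24,25,26,27,28,29,30,31): 0⊕0⊕1⊕1⊕1⊕1⊕1⊕0⊕0⊕0⊕1⊕1⊕0⊕0⊕1⊕1 = 1
Syndrome s16…s1 = 10011 → error at position 19.
Flip position 19: 1101010100010000011111000110011 → 1101010100010000010111000110011
Read data bits from positions 3,5,6,7,9,10,11,12,13,14,15,17,18,19,20,21,22,23,24,25,26,27,28,29,30,31: 00100001000010111000110011

00100001000010111000110011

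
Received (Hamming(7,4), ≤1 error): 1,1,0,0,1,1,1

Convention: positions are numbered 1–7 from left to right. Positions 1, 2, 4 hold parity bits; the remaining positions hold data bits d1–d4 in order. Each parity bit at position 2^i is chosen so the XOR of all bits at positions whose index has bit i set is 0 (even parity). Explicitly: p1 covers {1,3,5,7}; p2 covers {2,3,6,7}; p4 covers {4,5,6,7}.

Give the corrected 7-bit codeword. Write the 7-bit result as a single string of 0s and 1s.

1100110

s1 (pos 1,3,5,7): 1⊕0⊕1⊕1 = 1
s2 (pos 2,3,6,7): 1⊕0⊕1⊕1 = 1
s4 (pos 4,5,6,7): 0⊕1⊕1⊕1 = 1
Syndrome s4…s1 = 111 → error at position 7.
Flip position 7: 1100111 → 1100110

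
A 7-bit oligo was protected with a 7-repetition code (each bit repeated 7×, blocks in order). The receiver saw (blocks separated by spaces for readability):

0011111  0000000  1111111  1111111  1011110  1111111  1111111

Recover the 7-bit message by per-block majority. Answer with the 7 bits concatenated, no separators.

Block 1 (0011111): 5 ones → 1
Block 2 (0000000): 0 ones → 0
Block 3 (1111111): 7 ones → 1
Block 4 (1111111): 7 ones → 1
Block 5 (1011110): 5 ones → 1
Block 6 (1111111): 7 ones → 1
Block 7 (1111111): 7 ones → 1

1011111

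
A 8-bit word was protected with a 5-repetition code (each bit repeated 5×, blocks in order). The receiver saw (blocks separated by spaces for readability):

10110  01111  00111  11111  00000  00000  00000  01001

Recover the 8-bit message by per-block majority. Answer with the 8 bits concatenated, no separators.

11110000

Block 1 (10110): 3 ones → 1
Block 2 (01111): 4 ones → 1
Block 3 (00111): 3 ones → 1
Block 4 (11111): 5 ones → 1
Block 5 (00000): 0 ones → 0
Block 6 (00000): 0 ones → 0
Block 7 (00000): 0 ones → 0
Block 8 (01001): 2 ones → 0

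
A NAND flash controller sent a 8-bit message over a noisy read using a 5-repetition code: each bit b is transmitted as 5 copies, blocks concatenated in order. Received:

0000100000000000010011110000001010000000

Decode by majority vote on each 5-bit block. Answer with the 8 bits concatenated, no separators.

Block 1 (00001): 1 one → 0
Block 2 (00000): 0 ones → 0
Block 3 (00000): 0 ones → 0
Block 4 (00100): 1 one → 0
Block 5 (11110): 4 ones → 1
Block 6 (00000): 0 ones → 0
Block 7 (10100): 2 ones → 0
Block 8 (00000): 0 ones → 0

00001000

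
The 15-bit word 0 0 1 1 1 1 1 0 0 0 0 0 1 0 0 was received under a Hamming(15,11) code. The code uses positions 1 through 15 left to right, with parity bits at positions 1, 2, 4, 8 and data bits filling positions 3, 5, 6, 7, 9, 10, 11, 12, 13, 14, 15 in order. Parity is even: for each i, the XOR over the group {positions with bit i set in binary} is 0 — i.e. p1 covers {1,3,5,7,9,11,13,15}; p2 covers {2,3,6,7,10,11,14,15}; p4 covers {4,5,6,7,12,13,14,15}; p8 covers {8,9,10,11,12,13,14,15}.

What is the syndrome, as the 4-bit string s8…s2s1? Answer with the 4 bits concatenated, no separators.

s1 (pos 1,3,5,7,9,11,13,15): 0⊕1⊕1⊕1⊕0⊕0⊕1⊕0 = 0
s2 (pos 2,3,6,7,10,11,14,15): 0⊕1⊕1⊕1⊕0⊕0⊕0⊕0 = 1
s4 (pos 4,5,6,7,12,13,14,15): 1⊕1⊕1⊕1⊕0⊕1⊕0⊕0 = 1
s8 (pos 8,9,10,11,12,13,14,15): 0⊕0⊕0⊕0⊕0⊕1⊕0⊕0 = 1
Syndrome s8…s1 = 1110 → error at position 14.

1110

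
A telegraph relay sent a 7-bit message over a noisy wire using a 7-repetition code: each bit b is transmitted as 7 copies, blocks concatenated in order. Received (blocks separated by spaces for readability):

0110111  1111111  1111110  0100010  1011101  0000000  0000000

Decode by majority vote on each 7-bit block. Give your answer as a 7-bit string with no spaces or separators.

Block 1 (0110111): 5 ones → 1
Block 2 (1111111): 7 ones → 1
Block 3 (1111110): 6 ones → 1
Block 4 (0100010): 2 ones → 0
Block 5 (1011101): 5 ones → 1
Block 6 (0000000): 0 ones → 0
Block 7 (0000000): 0 ones → 0

1110100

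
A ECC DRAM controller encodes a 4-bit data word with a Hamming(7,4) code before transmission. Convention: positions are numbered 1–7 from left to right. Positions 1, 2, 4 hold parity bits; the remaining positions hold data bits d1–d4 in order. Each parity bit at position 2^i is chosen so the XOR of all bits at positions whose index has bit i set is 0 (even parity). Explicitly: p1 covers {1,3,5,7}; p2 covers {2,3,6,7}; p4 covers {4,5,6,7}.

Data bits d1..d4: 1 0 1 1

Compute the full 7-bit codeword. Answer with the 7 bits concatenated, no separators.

0110011

Place data at non-parity positions: p1 p2 1 p4 0 1 1
p1 (pos 1,3,5,7): XOR of data positions = 1⊕0⊕1 = 0
p2 (pos 2,3,6,7): XOR of data positions = 1⊕1⊕1 = 1
p4 (pos 4,5,6,7): XOR of data positions = 0⊕1⊕1 = 0
Codeword: 0110011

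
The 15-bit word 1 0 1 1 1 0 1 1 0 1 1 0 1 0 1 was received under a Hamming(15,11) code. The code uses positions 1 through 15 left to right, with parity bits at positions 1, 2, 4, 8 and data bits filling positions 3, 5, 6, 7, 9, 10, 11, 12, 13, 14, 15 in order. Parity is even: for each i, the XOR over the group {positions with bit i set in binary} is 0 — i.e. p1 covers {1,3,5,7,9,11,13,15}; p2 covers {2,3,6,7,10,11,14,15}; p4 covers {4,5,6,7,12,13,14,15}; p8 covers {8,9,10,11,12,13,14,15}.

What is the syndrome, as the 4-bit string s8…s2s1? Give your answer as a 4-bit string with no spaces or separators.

1111

s1 (pos 1,3,5,7,9,11,13,15): 1⊕1⊕1⊕1⊕0⊕1⊕1⊕1 = 1
s2 (pos 2,3,6,7,10,11,14,15): 0⊕1⊕0⊕1⊕1⊕1⊕0⊕1 = 1
s4 (pos 4,5,6,7,12,13,14,15): 1⊕1⊕0⊕1⊕0⊕1⊕0⊕1 = 1
s8 (pos 8,9,10,11,12,13,14,15): 1⊕0⊕1⊕1⊕0⊕1⊕0⊕1 = 1
Syndrome s8…s1 = 1111 → error at position 15.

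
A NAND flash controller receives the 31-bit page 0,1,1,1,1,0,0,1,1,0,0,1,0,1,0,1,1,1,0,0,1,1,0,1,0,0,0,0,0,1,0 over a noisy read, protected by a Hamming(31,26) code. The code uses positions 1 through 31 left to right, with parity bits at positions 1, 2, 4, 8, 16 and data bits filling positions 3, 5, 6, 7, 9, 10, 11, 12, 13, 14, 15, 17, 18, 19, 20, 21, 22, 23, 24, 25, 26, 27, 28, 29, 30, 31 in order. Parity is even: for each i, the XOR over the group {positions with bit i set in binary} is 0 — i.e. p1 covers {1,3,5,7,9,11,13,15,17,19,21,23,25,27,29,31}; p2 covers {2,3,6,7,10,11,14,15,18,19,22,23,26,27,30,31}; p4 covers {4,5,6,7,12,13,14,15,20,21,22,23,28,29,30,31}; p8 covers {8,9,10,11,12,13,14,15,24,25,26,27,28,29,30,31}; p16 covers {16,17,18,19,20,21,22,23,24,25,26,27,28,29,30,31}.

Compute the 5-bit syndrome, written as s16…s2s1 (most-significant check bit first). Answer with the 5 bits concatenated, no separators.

s1 (pos 1,3,5,7,9,11,13,15,17,19,21,23,25,27,29,31): 0⊕1⊕1⊕0⊕1⊕0⊕0⊕0⊕1⊕0⊕1⊕0⊕0⊕0⊕0⊕0 = 1
s2 (pos 2,3,6,7,10,11,14,15,18,19,22,23,26,27,30,31): 1⊕1⊕0⊕0⊕0⊕0⊕1⊕0⊕1⊕0⊕1⊕0⊕0⊕0⊕1⊕0 = 0
s4 (pos 4,5,6,7,12,13,14,15,20,21,22,23,28,29,30,31): 1⊕1⊕0⊕0⊕1⊕0⊕1⊕0⊕0⊕1⊕1⊕0⊕0⊕0⊕1⊕0 = 1
s8 (pos 8,9,10,11,12,13,14,15,24,25,26,27,28,29,30,31): 1⊕1⊕0⊕0⊕1⊕0⊕1⊕0⊕1⊕0⊕0⊕0⊕0⊕0⊕1⊕0 = 0
s16 (pos 16,17,18,19,20,21,22,23,24,25,26,27,28,29,30,31): 1⊕1⊕1⊕0⊕0⊕1⊕1⊕0⊕1⊕0⊕0⊕0⊕0⊕0⊕1⊕0 = 1
Syndrome s16…s1 = 10101 → error at position 21.

10101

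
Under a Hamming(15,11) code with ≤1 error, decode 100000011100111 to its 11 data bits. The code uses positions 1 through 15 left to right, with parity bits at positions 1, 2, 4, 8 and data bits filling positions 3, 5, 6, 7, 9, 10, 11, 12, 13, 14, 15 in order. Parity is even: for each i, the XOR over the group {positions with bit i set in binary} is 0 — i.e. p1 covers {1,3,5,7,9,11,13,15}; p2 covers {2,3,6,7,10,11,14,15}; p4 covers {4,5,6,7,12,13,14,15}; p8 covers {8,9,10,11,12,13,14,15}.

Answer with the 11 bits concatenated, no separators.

s1 (pos 1,3,5,7,9,11,13,15): 1⊕0⊕0⊕0⊕1⊕0⊕1⊕1 = 0
s2 (pos 2,3,6,7,10,11,14,15): 0⊕0⊕0⊕0⊕1⊕0⊕1⊕1 = 1
s4 (pos 4,5,6,7,12,13,14,15): 0⊕0⊕0⊕0⊕0⊕1⊕1⊕1 = 1
s8 (pos 8,9,10,11,12,13,14,15): 1⊕1⊕1⊕0⊕0⊕1⊕1⊕1 = 0
Syndrome s8…s1 = 0110 → error at position 6.
Flip position 6: 100000011100111 → 100001011100111
Read data bits from positions 3,5,6,7,9,10,11,12,13,14,15: 00101100111

00101100111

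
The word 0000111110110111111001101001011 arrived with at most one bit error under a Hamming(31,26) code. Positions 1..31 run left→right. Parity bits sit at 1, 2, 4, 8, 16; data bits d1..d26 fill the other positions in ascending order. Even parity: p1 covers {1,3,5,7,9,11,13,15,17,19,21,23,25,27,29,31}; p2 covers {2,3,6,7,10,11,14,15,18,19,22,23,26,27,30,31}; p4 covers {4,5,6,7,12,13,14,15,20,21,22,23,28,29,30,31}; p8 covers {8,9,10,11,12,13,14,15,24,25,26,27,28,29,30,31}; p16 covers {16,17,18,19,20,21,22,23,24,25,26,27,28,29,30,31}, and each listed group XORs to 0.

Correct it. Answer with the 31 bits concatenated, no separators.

0000101110110111111001101001011

s1 (pos 1,3,5,7,9,11,13,15,17,19,21,23,25,27,29,31): 0⊕0⊕1⊕1⊕1⊕1⊕0⊕1⊕1⊕1⊕0⊕1⊕1⊕0⊕0⊕1 = 0
s2 (pos 2,3,6,7,10,11,14,15,18,19,22,23,26,27,30,31): 0⊕0⊕1⊕1⊕0⊕1⊕1⊕1⊕1⊕1⊕1⊕1⊕0⊕0⊕1⊕1 = 1
s4 (pos 4,5,6,7,12,13,14,15,20,21,22,23,28,29,30,31): 0⊕1⊕1⊕1⊕1⊕0⊕1⊕1⊕0⊕0⊕1⊕1⊕1⊕0⊕1⊕1 = 1
s8 (pos 8,9,10,11,12,13,14,15,24,25,26,27,28,29,30,31): 1⊕1⊕0⊕1⊕1⊕0⊕1⊕1⊕0⊕1⊕0⊕0⊕1⊕0⊕1⊕1 = 0
s16 (pos 16,17,18,19,20,21,22,23,24,25,26,27,28,29,30,31): 1⊕1⊕1⊕1⊕0⊕0⊕1⊕1⊕0⊕1⊕0⊕0⊕1⊕0⊕1⊕1 = 0
Syndrome s16…s1 = 00110 → error at position 6.
Flip position 6: 0000111110110111111001101001011 → 0000101110110111111001101001011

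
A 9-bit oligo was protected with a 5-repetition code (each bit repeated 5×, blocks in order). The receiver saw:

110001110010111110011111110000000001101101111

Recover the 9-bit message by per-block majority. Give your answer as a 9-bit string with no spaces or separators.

011110011

Block 1 (11000): 2 ones → 0
Block 2 (11100): 3 ones → 1
Block 3 (10111): 4 ones → 1
Block 4 (11001): 3 ones → 1
Block 5 (11111): 5 ones → 1
Block 6 (10000): 1 one → 0
Block 7 (00000): 0 ones → 0
Block 8 (11011): 4 ones → 1
Block 9 (01111): 4 ones → 1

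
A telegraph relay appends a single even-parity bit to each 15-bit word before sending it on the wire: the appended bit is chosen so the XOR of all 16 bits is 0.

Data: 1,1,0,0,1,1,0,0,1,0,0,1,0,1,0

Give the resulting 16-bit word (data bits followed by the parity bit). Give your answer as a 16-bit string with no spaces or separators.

XOR of the 15 data bits: 1⊕1⊕0⊕0⊕1⊕1⊕0⊕0⊕1⊕0⊕0⊕1⊕0⊕1⊕0 = 1
Parity bit = 1 (so all 16 bits XOR to 0).

1100110010010101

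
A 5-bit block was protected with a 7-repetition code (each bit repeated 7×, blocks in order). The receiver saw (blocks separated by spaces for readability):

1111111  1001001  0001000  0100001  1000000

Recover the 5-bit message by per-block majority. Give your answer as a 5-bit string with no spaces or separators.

10000

Block 1 (1111111): 7 ones → 1
Block 2 (1001001): 3 ones → 0
Block 3 (0001000): 1 one → 0
Block 4 (0100001): 2 ones → 0
Block 5 (1000000): 1 one → 0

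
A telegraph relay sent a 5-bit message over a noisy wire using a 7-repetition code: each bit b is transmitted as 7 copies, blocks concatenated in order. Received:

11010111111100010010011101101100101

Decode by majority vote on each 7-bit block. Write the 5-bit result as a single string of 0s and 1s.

Block 1 (1101011): 5 ones → 1
Block 2 (1111100): 5 ones → 1
Block 3 (0100100): 2 ones → 0
Block 4 (1110110): 5 ones → 1
Block 5 (1100101): 4 ones → 1

11011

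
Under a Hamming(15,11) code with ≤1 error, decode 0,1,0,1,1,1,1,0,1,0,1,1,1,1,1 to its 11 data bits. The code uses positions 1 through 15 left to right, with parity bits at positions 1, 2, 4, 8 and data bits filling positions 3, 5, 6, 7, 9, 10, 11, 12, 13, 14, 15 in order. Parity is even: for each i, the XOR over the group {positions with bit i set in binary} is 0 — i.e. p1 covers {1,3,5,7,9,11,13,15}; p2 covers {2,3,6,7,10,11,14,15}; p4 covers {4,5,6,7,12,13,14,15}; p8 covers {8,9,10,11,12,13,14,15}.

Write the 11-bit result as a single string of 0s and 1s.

01111011111

s1 (pos 1,3,5,7,9,11,13,15): 0⊕0⊕1⊕1⊕1⊕1⊕1⊕1 = 0
s2 (pos 2,3,6,7,10,11,14,15): 1⊕0⊕1⊕1⊕0⊕1⊕1⊕1 = 0
s4 (pos 4,5,6,7,12,13,14,15): 1⊕1⊕1⊕1⊕1⊕1⊕1⊕1 = 0
s8 (pos 8,9,10,11,12,13,14,15): 0⊕1⊕0⊕1⊕1⊕1⊕1⊕1 = 0
Syndrome s8…s1 = 0000 → no error.
Read data bits from positions 3,5,6,7,9,10,11,12,13,14,15: 01111011111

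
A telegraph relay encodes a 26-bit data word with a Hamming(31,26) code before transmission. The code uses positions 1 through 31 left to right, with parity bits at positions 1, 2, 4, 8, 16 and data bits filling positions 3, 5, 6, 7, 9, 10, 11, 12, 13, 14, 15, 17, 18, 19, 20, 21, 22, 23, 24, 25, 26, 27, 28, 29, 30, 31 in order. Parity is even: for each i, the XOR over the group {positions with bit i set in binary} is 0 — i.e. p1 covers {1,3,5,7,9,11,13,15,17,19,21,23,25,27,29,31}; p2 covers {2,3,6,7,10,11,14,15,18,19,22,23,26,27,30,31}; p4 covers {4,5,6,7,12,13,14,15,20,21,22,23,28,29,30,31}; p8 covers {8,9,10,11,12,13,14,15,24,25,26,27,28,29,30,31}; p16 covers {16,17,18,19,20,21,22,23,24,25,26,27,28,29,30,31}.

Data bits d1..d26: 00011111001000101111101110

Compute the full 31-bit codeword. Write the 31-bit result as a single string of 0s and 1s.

1001001111110011000101111101110

Place data at non-parity positions: p1 p2 0 p4 0 0 1 p8 1 1 1 1 0 0 1 p16 0 0 0 1 0 1 1 1 1 1 0 1 1 1 0
p1 (pos 1,3,5,7,9,11,13,15,17,19,21,23,25,27,29,31): XOR of data positions = 0⊕0⊕1⊕1⊕1⊕0⊕1⊕0⊕0⊕0⊕1⊕1⊕0⊕1⊕0 = 1
p2 (pos 2,3,6,7,10,11,14,15,18,19,22,23,26,27,30,31): XOR of data positions = 0⊕0⊕1⊕1⊕1⊕0⊕1⊕0⊕0⊕1⊕1⊕1⊕0⊕1⊕0 = 0
p4 (pos 4,5,6,7,12,13,14,15,20,21,22,23,28,29,30,31): XOR of data positions = 0⊕0⊕1⊕1⊕0⊕0⊕1⊕1⊕0⊕1⊕1⊕1⊕1⊕1⊕0 = 1
p8 (pos 8,9,10,11,12,13,14,15,24,25,26,27,28,29,30,31): XOR of data positions = 1⊕1⊕1⊕1⊕0⊕0⊕1⊕1⊕1⊕1⊕0⊕1⊕1⊕1⊕0 = 1
p16 (pos 16,17,18,19,20,21,22,23,24,25,26,27,28,29,30,31): XOR of data positions = 0⊕0⊕0⊕1⊕0⊕1⊕1⊕1⊕1⊕1⊕0⊕1⊕1⊕1⊕0 = 1
Codeword: 1001001111110011000101111101110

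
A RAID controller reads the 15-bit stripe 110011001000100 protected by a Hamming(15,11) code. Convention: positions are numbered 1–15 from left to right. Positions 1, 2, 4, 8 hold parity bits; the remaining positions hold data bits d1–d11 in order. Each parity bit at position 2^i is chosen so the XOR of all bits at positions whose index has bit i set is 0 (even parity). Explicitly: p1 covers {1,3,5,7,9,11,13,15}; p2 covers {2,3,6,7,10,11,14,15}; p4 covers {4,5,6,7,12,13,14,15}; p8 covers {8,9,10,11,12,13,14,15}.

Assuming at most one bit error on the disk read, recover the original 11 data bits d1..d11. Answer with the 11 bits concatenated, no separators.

01101000100

s1 (pos 1,3,5,7,9,11,13,15): 1⊕0⊕1⊕0⊕1⊕0⊕1⊕0 = 0
s2 (pos 2,3,6,7,10,11,14,15): 1⊕0⊕1⊕0⊕0⊕0⊕0⊕0 = 0
s4 (pos 4,5,6,7,12,13,14,15): 0⊕1⊕1⊕0⊕0⊕1⊕0⊕0 = 1
s8 (pos 8,9,10,11,12,13,14,15): 0⊕1⊕0⊕0⊕0⊕1⊕0⊕0 = 0
Syndrome s8…s1 = 0100 → error at position 4.
Flip position 4: 110011001000100 → 110111001000100
Read data bits from positions 3,5,6,7,9,10,11,12,13,14,15: 01101000100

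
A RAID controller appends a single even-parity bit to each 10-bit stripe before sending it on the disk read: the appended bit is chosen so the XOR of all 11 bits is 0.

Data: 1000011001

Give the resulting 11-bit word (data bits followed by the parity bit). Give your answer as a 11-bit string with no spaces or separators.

10000110010

XOR of the 10 data bits: 1⊕0⊕0⊕0⊕0⊕1⊕1⊕0⊕0⊕1 = 0
Parity bit = 0 (so all 11 bits XOR to 0).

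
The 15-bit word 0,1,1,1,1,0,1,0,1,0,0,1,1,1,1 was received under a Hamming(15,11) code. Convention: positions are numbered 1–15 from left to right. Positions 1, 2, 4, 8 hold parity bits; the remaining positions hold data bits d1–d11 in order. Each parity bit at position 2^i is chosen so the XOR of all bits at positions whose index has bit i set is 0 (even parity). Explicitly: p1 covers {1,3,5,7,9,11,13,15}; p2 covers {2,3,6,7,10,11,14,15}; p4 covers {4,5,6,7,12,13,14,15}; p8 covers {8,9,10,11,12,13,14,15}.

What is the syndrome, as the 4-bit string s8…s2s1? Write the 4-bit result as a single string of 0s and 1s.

s1 (pos 1,3,5,7,9,11,13,15): 0⊕1⊕1⊕1⊕1⊕0⊕1⊕1 = 0
s2 (pos 2,3,6,7,10,11,14,15): 1⊕1⊕0⊕1⊕0⊕0⊕1⊕1 = 1
s4 (pos 4,5,6,7,12,13,14,15): 1⊕1⊕0⊕1⊕1⊕1⊕1⊕1 = 1
s8 (pos 8,9,10,11,12,13,14,15): 0⊕1⊕0⊕0⊕1⊕1⊕1⊕1 = 1
Syndrome s8…s1 = 1110 → error at position 14.

1110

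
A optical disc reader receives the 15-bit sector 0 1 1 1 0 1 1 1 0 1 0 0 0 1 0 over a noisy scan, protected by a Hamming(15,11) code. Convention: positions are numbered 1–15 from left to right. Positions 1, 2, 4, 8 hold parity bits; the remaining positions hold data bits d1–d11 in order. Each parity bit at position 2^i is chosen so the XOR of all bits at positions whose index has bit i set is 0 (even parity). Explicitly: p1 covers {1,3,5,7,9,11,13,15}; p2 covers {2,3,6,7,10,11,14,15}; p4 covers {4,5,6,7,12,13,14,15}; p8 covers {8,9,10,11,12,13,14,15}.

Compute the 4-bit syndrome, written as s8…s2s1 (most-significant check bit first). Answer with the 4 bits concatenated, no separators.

1000

s1 (pos 1,3,5,7,9,11,13,15): 0⊕1⊕0⊕1⊕0⊕0⊕0⊕0 = 0
s2 (pos 2,3,6,7,10,11,14,15): 1⊕1⊕1⊕1⊕1⊕0⊕1⊕0 = 0
s4 (pos 4,5,6,7,12,13,14,15): 1⊕0⊕1⊕1⊕0⊕0⊕1⊕0 = 0
s8 (pos 8,9,10,11,12,13,14,15): 1⊕0⊕1⊕0⊕0⊕0⊕1⊕0 = 1
Syndrome s8…s1 = 1000 → error at position 8.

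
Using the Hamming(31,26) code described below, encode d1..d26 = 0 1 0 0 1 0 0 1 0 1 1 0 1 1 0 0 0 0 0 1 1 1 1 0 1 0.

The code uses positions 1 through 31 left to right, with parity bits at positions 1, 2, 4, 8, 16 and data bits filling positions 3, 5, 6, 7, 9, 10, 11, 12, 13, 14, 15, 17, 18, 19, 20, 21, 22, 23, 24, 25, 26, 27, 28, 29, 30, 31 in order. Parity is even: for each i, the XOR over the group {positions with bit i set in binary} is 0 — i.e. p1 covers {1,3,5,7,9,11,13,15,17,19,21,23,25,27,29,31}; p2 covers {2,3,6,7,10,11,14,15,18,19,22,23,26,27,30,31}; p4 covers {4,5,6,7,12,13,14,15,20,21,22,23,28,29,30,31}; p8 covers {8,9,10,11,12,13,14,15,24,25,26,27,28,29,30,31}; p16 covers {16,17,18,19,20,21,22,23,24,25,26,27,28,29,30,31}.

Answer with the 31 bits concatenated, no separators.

Place data at non-parity positions: p1 p2 0 p4 1 0 0 p8 1 0 0 1 0 1 1 p16 0 1 1 0 0 0 0 0 1 1 1 1 0 1 0
p1 (pos 1,3,5,7,9,11,13,15,17,19,21,23,25,27,29,31): XOR of data positions = 0⊕1⊕0⊕1⊕0⊕0⊕1⊕0⊕1⊕0⊕0⊕1⊕1⊕0⊕0 = 0
p2 (pos 2,3,6,7,10,11,14,15,18,19,22,23,26,27,30,31): XOR of data positions = 0⊕0⊕0⊕0⊕0⊕1⊕1⊕1⊕1⊕0⊕0⊕1⊕1⊕1⊕0 = 1
p4 (pos 4,5,6,7,12,13,14,15,20,21,22,23,28,29,30,31): XOR of data positions = 1⊕0⊕0⊕1⊕0⊕1⊕1⊕0⊕0⊕0⊕0⊕1⊕0⊕1⊕0 = 0
p8 (pos 8,9,10,11,12,13,14,15,24,25,26,27,28,29,30,31): XOR of data positions = 1⊕0⊕0⊕1⊕0⊕1⊕1⊕0⊕1⊕1⊕1⊕1⊕0⊕1⊕0 = 1
p16 (pos 16,17,18,19,20,21,22,23,24,25,26,27,28,29,30,31): XOR of data positions = 0⊕1⊕1⊕0⊕0⊕0⊕0⊕0⊕1⊕1⊕1⊕1⊕0⊕1⊕0 = 1
Codeword: 0100100110010111011000001111010

0100100110010111011000001111010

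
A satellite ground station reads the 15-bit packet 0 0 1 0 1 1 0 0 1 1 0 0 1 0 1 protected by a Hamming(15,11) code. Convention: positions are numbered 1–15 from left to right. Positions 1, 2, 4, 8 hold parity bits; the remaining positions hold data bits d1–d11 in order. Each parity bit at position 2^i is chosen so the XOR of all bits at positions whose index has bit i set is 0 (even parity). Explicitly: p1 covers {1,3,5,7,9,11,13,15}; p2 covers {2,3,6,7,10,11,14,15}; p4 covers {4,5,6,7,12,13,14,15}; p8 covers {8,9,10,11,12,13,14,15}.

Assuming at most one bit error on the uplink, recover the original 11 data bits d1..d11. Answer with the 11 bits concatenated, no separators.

11101100101

s1 (pos 1,3,5,7,9,11,13,15): 0⊕1⊕1⊕0⊕1⊕0⊕1⊕1 = 1
s2 (pos 2,3,6,7,10,11,14,15): 0⊕1⊕1⊕0⊕1⊕0⊕0⊕1 = 0
s4 (pos 4,5,6,7,12,13,14,15): 0⊕1⊕1⊕0⊕0⊕1⊕0⊕1 = 0
s8 (pos 8,9,10,11,12,13,14,15): 0⊕1⊕1⊕0⊕0⊕1⊕0⊕1 = 0
Syndrome s8…s1 = 0001 → error at position 1.
Flip position 1: 001011001100101 → 101011001100101
Read data bits from positions 3,5,6,7,9,10,11,12,13,14,15: 11101100101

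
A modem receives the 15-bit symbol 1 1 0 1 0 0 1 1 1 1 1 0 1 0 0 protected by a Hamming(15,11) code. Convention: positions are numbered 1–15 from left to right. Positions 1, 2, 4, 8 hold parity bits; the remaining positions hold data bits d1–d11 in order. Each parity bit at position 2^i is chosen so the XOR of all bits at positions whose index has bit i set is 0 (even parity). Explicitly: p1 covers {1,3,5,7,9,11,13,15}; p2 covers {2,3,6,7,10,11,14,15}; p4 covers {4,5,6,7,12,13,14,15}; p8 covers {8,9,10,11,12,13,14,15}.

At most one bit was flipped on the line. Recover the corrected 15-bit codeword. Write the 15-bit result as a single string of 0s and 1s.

s1 (pos 1,3,5,7,9,11,13,15): 1⊕0⊕0⊕1⊕1⊕1⊕1⊕0 = 1
s2 (pos 2,3,6,7,10,11,14,15): 1⊕0⊕0⊕1⊕1⊕1⊕0⊕0 = 0
s4 (pos 4,5,6,7,12,13,14,15): 1⊕0⊕0⊕1⊕0⊕1⊕0⊕0 = 1
s8 (pos 8,9,10,11,12,13,14,15): 1⊕1⊕1⊕1⊕0⊕1⊕0⊕0 = 1
Syndrome s8…s1 = 1101 → error at position 13.
Flip position 13: 110100111110100 → 110100111110000

110100111110000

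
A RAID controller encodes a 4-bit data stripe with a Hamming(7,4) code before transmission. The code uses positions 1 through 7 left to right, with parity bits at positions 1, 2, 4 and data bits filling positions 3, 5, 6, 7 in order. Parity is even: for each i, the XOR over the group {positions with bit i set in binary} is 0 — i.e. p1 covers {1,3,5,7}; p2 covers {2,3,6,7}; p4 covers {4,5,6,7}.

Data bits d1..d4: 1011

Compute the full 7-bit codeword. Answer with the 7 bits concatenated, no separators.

Place data at non-parity positions: p1 p2 1 p4 0 1 1
p1 (pos 1,3,5,7): XOR of data positions = 1⊕0⊕1 = 0
p2 (pos 2,3,6,7): XOR of data positions = 1⊕1⊕1 = 1
p4 (pos 4,5,6,7): XOR of data positions = 0⊕1⊕1 = 0
Codeword: 0110011

0110011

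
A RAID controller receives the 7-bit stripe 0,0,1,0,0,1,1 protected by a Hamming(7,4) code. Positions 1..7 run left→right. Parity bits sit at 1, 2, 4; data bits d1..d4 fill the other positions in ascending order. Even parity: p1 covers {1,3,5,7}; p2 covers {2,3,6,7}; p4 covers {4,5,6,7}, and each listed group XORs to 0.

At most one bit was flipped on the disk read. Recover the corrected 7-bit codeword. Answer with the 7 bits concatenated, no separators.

0110011

s1 (pos 1,3,5,7): 0⊕1⊕0⊕1 = 0
s2 (pos 2,3,6,7): 0⊕1⊕1⊕1 = 1
s4 (pos 4,5,6,7): 0⊕0⊕1⊕1 = 0
Syndrome s4…s1 = 010 → error at position 2.
Flip position 2: 0010011 → 0110011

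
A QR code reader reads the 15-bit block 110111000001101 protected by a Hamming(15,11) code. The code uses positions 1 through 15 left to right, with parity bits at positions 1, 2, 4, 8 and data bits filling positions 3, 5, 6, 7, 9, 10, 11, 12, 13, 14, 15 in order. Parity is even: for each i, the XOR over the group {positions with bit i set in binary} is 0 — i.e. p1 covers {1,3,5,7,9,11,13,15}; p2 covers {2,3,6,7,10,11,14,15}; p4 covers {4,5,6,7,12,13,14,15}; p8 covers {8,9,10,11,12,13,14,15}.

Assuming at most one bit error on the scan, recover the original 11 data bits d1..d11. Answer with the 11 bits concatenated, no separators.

s1 (pos 1,3,5,7,9,11,13,15): 1⊕0⊕1⊕0⊕0⊕0⊕1⊕1 = 0
s2 (pos 2,3,6,7,10,11,14,15): 1⊕0⊕1⊕0⊕0⊕0⊕0⊕1 = 1
s4 (pos 4,5,6,7,12,13,14,15): 1⊕1⊕1⊕0⊕1⊕1⊕0⊕1 = 0
s8 (pos 8,9,10,11,12,13,14,15): 0⊕0⊕0⊕0⊕1⊕1⊕0⊕1 = 1
Syndrome s8…s1 = 1010 → error at position 10.
Flip position 10: 110111000001101 → 110111000101101
Read data bits from positions 3,5,6,7,9,10,11,12,13,14,15: 01100101101

01100101101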